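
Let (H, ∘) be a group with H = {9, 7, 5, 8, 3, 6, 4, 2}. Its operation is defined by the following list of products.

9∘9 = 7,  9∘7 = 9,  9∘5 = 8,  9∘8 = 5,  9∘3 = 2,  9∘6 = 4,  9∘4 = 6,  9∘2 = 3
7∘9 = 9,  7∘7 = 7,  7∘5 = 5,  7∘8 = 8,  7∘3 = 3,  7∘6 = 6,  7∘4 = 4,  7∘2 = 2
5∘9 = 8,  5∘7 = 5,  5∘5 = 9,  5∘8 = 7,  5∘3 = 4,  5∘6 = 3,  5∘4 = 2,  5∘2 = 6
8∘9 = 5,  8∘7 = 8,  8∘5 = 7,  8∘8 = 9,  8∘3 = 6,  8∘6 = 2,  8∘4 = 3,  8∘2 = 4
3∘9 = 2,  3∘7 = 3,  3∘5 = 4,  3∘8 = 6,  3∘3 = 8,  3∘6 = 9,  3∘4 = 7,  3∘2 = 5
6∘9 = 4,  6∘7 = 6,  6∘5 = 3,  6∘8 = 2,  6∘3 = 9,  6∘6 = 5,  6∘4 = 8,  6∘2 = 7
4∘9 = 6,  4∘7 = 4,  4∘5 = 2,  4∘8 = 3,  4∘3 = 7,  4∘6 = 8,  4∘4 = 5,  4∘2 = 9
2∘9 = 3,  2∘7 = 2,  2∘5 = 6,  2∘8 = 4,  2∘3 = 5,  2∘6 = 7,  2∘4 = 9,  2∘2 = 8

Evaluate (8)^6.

8^1 = 8
8^2 = 8 ∘ 8 = 9
8^3 = 9 ∘ 8 = 5
8^4 = 5 ∘ 8 = 7
8^5 = 7 ∘ 8 = 8
8^6 = 8 ∘ 8 = 9
(Structurally, H here is isomorphic to the cyclic group Z_8.)

9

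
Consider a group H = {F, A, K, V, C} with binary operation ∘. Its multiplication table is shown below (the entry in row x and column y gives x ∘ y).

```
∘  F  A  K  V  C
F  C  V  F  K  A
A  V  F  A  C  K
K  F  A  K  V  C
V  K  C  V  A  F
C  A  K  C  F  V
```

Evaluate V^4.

V^1 = V
V^2 = V ∘ V = A
V^3 = A ∘ V = C
V^4 = C ∘ V = F

F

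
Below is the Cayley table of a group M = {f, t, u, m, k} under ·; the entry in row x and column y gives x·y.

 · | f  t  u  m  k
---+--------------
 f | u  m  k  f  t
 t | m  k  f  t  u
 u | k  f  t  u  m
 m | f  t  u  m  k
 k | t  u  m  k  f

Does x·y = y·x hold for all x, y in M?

Check whether the table is symmetric across its main diagonal.
Every entry (row x, col y) equals the entry (row y, col x), so M is abelian.

Yes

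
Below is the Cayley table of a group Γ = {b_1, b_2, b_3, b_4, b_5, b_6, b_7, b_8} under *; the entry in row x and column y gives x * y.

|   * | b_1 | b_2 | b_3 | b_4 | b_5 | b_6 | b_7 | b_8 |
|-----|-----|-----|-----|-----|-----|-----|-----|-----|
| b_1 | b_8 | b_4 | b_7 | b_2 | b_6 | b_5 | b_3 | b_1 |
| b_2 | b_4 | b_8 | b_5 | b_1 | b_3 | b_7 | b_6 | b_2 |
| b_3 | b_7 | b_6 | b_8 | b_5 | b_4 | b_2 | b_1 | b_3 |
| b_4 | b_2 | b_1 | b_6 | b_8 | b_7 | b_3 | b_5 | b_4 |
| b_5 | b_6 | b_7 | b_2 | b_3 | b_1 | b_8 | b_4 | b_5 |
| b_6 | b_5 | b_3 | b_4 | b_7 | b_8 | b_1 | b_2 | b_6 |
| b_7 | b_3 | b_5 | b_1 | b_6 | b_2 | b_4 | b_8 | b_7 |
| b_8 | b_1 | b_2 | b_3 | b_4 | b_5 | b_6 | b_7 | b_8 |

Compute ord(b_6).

The identity element is b_8 (its row matches the header).
b_6^1 = b_6
b_6^2 = b_6 * b_6 = b_1
b_6^3 = b_1 * b_6 = b_5
b_6^4 = b_5 * b_6 = b_8
The first power of b_6 equal to the identity is b_6^4, so ord(b_6) = 4.

4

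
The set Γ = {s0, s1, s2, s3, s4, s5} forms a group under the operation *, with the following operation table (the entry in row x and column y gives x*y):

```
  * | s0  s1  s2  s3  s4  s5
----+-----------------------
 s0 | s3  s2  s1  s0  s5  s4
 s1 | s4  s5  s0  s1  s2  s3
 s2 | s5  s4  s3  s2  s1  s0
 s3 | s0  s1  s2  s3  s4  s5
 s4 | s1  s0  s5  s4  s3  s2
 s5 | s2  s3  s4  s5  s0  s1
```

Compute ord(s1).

3

The identity element is s3 (its row matches the header).
s1^1 = s1
s1^2 = s1*s1 = s5
s1^3 = s5*s1 = s3
The first power of s1 equal to the identity is s1^3, so ord(s1) = 3.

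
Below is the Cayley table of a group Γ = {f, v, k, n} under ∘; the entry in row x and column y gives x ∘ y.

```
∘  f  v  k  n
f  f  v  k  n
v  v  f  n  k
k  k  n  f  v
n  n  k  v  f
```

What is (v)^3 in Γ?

v

v^1 = v
v^2 = v ∘ v = f
v^3 = f ∘ v = v
(Structurally, Γ here is isomorphic to the Klein four-group V_4.)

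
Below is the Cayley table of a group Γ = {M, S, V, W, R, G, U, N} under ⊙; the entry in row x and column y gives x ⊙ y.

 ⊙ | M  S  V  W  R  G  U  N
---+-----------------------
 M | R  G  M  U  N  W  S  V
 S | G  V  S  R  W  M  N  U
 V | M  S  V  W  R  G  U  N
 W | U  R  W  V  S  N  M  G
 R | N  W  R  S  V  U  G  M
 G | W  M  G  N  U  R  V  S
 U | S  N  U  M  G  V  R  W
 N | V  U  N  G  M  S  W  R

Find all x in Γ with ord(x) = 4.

Identity is V. Compute the order of each non-identity element by repeated multiplication:
  M: M → R → N → V  (order 4)
  S: S → V  (order 2)
  W: W → V  (order 2)
  R: R → V  (order 2)
  G: G → R → U → V  (order 4)
  U: U → R → G → V  (order 4)
  N: N → R → M → V  (order 4)
Elements of order 4: {G, M, N, U}.

{G, M, N, U}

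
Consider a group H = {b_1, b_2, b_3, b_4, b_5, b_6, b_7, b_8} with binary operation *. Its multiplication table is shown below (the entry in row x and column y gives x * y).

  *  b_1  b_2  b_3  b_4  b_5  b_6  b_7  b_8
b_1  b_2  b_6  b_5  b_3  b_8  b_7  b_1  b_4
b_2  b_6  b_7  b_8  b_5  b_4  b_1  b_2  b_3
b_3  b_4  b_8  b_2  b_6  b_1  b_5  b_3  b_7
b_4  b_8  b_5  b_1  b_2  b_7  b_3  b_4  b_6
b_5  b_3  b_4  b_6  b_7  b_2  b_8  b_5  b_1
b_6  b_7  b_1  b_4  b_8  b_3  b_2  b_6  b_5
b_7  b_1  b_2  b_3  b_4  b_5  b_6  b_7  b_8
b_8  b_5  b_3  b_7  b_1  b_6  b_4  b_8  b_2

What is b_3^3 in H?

b_8

b_3^1 = b_3
b_3^2 = b_3 * b_3 = b_2
b_3^3 = b_2 * b_3 = b_8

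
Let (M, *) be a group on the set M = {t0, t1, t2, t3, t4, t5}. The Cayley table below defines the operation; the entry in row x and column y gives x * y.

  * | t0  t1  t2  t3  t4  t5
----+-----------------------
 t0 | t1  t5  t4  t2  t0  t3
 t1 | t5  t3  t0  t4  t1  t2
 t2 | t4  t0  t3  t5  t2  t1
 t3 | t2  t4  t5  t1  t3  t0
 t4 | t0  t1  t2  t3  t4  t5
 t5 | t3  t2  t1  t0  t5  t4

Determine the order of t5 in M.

The identity element is t4 (its row matches the header).
t5^1 = t5
t5^2 = t5 * t5 = t4
The first power of t5 equal to the identity is t5^2, so ord(t5) = 2.

2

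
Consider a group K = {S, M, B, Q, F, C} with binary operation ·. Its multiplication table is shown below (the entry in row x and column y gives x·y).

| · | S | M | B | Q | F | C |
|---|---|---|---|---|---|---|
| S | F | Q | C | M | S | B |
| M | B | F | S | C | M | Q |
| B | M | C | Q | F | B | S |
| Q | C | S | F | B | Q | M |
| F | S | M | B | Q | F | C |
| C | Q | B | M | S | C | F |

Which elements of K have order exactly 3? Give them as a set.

Identity is F. Compute the order of each non-identity element by repeated multiplication:
  S: S → F  (order 2)
  M: M → F  (order 2)
  B: B → Q → F  (order 3)
  Q: Q → B → F  (order 3)
  C: C → F  (order 2)
Elements of order 3: {B, Q}.

{B, Q}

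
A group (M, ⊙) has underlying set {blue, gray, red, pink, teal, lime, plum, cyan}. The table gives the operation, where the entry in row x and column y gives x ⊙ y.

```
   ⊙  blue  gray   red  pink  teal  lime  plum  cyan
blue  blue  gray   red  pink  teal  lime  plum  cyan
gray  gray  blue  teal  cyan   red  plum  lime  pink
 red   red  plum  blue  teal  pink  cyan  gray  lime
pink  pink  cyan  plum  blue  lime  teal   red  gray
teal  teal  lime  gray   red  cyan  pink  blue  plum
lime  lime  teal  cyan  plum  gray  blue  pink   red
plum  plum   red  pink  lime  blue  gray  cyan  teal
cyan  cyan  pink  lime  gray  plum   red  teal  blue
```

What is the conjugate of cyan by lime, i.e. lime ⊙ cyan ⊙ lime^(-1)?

The identity is blue. In row lime, the entry blue sits in column lime, so lime^(-1) = lime.
lime ⊙ cyan = red
red ⊙ lime = cyan

cyan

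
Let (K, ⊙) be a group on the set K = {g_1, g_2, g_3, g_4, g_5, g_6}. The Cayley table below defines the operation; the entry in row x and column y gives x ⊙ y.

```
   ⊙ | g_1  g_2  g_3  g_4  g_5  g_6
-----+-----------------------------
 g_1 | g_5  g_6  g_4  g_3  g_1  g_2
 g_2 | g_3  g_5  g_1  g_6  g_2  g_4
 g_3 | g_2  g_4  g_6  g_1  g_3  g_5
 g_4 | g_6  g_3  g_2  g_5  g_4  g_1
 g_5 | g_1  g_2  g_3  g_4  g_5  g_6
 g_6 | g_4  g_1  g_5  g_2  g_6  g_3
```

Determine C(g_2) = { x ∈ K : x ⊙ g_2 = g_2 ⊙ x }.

Compare row g_2 with column g_2 entry by entry.
g_4 ⊙ g_2 = g_3 but g_2 ⊙ g_4 = g_6, so g_4 does not.
Collecting the elements that commute with g_2: C(g_2) = {g_2, g_5}.

{g_2, g_5}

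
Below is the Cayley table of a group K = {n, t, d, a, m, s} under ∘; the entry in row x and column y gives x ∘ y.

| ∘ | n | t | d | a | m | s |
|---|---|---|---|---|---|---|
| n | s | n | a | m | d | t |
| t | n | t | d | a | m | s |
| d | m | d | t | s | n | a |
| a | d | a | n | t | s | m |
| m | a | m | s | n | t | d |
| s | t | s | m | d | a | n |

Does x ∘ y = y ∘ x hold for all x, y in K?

No

n ∘ d = a but d ∘ n = m.
Since n and d do not commute, K is not abelian.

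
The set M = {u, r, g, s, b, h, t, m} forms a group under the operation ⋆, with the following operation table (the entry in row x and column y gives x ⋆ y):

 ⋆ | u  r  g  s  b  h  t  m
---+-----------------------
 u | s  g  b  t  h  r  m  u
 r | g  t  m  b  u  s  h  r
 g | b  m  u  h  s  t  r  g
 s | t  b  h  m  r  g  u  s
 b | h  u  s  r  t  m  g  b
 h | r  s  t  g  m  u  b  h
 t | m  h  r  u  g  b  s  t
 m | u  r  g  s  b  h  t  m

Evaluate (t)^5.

t^1 = t
t^2 = t ⋆ t = s
t^3 = s ⋆ t = u
t^4 = u ⋆ t = m
t^5 = m ⋆ t = t

t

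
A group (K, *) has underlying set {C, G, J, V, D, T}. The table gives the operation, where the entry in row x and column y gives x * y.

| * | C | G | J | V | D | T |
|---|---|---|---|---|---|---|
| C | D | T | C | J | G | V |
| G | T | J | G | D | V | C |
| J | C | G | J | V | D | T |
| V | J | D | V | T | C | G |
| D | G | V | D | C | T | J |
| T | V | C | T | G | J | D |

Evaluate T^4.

T

T^1 = T
T^2 = T * T = D
T^3 = D * T = J
T^4 = J * T = T
(Structurally, K here is isomorphic to the cyclic group Z_6.)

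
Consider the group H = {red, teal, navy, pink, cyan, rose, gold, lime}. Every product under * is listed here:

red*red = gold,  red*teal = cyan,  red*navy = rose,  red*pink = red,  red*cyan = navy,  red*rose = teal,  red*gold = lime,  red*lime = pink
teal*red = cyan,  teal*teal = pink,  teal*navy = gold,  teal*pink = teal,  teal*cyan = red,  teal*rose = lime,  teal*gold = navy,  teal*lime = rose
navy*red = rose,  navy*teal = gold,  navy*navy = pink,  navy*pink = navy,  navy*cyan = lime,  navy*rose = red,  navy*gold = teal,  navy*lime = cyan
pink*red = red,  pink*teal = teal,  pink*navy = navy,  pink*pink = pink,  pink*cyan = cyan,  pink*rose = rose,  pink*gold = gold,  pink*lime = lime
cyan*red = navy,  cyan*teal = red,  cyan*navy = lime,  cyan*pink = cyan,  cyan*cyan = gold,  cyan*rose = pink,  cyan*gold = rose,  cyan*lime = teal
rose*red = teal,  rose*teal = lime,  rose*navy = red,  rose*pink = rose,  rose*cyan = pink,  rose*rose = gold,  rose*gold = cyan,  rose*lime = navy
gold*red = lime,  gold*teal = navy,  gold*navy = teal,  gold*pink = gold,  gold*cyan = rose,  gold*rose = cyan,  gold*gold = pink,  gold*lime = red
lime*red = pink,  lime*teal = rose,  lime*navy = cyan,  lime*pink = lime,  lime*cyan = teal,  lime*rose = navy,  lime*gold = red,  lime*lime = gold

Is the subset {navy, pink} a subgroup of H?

{navy, pink} contains the identity pink.
Checking products: every product of two elements of {navy, pink} (read from the table) lies in {navy, pink}, so the set is closed.
In a finite group, a nonempty closed subset is a subgroup. So {navy, pink} ≤ H.

Yes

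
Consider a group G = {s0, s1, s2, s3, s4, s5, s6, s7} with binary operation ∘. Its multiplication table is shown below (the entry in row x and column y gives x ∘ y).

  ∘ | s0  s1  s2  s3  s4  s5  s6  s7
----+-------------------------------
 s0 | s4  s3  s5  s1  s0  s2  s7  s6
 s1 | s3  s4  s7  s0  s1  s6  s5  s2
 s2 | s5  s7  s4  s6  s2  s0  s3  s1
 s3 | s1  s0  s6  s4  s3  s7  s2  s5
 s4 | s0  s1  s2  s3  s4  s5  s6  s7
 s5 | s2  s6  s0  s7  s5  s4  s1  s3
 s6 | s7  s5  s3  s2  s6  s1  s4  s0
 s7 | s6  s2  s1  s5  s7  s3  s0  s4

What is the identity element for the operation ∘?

The identity e satisfies e ∘ x = x for all x, so its row in the table reproduces the column headers.
Row s4 reads: s0, s1, s2, s3, s4, s5, s6, s7 — exactly the header order. So s4 is the identity.

s4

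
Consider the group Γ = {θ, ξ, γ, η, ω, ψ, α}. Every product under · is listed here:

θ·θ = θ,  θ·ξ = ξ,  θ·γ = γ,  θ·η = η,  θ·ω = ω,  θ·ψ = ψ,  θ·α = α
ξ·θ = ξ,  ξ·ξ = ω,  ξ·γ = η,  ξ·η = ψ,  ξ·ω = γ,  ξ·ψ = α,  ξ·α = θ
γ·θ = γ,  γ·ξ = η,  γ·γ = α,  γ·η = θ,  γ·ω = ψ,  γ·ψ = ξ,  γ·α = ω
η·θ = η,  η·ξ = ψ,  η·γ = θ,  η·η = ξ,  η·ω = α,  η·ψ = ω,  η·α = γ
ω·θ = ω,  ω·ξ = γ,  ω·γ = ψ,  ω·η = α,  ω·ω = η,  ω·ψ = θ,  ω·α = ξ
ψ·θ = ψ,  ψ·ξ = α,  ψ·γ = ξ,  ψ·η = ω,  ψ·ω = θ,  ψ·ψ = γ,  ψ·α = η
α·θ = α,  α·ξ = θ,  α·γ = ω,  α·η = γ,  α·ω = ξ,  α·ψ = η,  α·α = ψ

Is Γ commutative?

Check whether the table is symmetric across its main diagonal.
Every entry (row x, col y) equals the entry (row y, col x), so Γ is abelian.
(In fact Γ ≅ the cyclic group Z_7.)

Yes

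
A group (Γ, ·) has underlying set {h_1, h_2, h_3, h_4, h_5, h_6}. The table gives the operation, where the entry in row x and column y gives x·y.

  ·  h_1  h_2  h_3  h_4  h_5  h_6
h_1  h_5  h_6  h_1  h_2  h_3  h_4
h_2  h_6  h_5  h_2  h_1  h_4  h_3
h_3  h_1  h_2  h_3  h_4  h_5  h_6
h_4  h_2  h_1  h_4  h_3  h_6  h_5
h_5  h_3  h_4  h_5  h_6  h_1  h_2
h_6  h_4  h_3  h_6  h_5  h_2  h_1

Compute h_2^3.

h_2^1 = h_2
h_2^2 = h_2·h_2 = h_5
h_2^3 = h_5·h_2 = h_4

h_4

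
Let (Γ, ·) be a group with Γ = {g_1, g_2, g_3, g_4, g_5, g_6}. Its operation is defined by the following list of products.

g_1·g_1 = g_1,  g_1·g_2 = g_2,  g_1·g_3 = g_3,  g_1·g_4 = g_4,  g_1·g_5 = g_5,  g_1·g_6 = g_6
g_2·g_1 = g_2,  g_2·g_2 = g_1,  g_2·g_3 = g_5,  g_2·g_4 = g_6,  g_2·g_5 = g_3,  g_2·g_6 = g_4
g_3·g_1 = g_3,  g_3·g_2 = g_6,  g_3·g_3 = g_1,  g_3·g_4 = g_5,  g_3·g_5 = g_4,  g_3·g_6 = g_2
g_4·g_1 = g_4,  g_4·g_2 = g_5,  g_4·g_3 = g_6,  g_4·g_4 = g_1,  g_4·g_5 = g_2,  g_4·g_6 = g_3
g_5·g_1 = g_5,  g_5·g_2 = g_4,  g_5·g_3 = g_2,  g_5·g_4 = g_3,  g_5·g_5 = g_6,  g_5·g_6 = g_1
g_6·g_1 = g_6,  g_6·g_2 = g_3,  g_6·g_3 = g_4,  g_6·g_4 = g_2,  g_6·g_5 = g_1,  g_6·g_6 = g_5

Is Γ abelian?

No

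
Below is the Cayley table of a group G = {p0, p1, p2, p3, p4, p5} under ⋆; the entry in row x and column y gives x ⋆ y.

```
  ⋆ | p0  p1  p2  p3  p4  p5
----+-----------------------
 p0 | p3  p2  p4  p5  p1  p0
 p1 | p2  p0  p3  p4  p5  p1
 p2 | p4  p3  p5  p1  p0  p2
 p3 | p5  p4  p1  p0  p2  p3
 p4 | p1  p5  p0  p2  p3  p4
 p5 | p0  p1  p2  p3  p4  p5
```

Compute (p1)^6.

p5

p1^1 = p1
p1^2 = p1 ⋆ p1 = p0
p1^3 = p0 ⋆ p1 = p2
p1^4 = p2 ⋆ p1 = p3
p1^5 = p3 ⋆ p1 = p4
p1^6 = p4 ⋆ p1 = p5
(Structurally, G here is isomorphic to the cyclic group Z_6.)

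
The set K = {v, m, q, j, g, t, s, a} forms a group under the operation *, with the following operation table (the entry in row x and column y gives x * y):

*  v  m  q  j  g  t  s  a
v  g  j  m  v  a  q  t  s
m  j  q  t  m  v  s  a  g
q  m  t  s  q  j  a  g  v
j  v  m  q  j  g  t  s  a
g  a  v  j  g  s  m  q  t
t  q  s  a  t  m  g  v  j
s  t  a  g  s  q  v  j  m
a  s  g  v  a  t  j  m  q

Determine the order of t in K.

The identity element is j (its row matches the header).
t^1 = t
t^2 = t * t = g
t^3 = g * t = m
t^4 = m * t = s
t^5 = s * t = v
t^6 = v * t = q
t^7 = q * t = a
t^8 = a * t = j
The first power of t equal to the identity is t^8, so ord(t) = 8.
(Structurally, K here is isomorphic to the cyclic group Z_8.)

8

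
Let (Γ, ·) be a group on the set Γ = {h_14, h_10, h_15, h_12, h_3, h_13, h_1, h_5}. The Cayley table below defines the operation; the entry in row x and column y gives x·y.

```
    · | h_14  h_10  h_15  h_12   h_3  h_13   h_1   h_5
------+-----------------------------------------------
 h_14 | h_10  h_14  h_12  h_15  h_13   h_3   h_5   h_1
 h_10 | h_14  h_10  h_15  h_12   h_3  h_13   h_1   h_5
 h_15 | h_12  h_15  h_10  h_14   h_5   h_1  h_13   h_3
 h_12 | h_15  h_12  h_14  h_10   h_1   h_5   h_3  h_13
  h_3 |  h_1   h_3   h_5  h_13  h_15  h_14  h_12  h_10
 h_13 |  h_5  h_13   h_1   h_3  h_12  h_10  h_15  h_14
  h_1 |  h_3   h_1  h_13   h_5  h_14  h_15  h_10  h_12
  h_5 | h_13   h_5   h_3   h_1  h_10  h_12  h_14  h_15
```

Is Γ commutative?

h_3·h_12 = h_13 but h_12·h_3 = h_1.
Since h_3 and h_12 do not commute, Γ is not abelian.

No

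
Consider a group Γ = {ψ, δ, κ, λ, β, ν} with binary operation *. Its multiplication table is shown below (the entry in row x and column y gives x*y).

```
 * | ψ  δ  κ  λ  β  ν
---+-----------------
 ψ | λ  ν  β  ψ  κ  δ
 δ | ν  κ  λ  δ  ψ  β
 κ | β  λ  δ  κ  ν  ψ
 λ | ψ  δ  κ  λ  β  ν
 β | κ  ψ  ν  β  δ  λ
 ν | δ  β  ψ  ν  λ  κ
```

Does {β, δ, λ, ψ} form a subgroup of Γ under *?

No

β*ψ = κ, which is not in {β, δ, λ, ψ}.
The subset is not closed under *, so it is not a subgroup.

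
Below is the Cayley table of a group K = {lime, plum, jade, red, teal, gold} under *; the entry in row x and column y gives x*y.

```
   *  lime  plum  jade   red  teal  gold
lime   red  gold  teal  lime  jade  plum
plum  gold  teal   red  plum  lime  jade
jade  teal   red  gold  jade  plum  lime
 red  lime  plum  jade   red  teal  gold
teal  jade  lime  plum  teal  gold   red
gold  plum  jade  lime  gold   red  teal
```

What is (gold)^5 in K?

teal

gold^1 = gold
gold^2 = gold*gold = teal
gold^3 = teal*gold = red
gold^4 = red*gold = gold
gold^5 = gold*gold = teal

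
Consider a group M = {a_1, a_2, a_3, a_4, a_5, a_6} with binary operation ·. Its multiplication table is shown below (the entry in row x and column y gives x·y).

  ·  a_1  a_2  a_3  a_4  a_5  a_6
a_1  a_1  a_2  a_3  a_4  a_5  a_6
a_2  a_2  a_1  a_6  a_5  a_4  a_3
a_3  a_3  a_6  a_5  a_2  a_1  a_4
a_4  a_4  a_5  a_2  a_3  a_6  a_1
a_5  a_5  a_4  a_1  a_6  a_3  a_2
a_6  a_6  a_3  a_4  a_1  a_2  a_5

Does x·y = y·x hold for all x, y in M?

Check whether the table is symmetric across its main diagonal.
Every entry (row x, col y) equals the entry (row y, col x), so M is abelian.

Yes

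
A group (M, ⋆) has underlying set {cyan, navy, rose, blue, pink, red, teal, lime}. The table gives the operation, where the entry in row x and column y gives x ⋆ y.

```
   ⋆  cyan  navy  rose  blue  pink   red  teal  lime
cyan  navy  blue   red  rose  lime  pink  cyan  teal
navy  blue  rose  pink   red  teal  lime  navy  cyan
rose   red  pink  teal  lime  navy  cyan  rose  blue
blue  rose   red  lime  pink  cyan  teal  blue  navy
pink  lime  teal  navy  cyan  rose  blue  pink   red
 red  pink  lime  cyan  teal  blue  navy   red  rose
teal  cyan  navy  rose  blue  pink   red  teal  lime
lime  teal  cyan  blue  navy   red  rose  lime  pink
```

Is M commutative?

Check whether the table is symmetric across its main diagonal.
Every entry (row x, col y) equals the entry (row y, col x), so M is abelian.

Yes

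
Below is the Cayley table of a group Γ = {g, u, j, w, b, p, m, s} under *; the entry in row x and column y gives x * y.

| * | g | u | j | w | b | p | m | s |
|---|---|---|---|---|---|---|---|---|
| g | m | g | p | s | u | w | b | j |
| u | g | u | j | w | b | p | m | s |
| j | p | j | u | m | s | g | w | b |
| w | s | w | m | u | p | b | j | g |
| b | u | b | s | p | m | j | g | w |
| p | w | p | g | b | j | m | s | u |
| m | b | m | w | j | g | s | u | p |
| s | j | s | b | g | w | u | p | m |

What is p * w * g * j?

j

p * w = b
b * g = u
u * j = j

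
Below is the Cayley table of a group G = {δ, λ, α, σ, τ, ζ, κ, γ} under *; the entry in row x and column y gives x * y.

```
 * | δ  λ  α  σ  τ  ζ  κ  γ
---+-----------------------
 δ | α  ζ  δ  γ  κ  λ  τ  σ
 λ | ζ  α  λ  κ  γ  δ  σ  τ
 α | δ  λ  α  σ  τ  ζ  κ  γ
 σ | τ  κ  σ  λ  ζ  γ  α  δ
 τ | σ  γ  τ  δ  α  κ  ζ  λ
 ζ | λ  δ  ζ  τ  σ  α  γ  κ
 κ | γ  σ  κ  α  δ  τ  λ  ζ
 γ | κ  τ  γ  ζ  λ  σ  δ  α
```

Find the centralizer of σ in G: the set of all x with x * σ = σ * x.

{α, κ, λ, σ}

Compare row σ with column σ entry by entry.
λ * σ = κ = σ * λ, so λ commutes with σ.
ζ * σ = τ but σ * ζ = γ, so ζ does not.
Collecting the elements that commute with σ: C(σ) = {α, κ, λ, σ}.
(Structurally, G here is isomorphic to the dihedral group D_4.)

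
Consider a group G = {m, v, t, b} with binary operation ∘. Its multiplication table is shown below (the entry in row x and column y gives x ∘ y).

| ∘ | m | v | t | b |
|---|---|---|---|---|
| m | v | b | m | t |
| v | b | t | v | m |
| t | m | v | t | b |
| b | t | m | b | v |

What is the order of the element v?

2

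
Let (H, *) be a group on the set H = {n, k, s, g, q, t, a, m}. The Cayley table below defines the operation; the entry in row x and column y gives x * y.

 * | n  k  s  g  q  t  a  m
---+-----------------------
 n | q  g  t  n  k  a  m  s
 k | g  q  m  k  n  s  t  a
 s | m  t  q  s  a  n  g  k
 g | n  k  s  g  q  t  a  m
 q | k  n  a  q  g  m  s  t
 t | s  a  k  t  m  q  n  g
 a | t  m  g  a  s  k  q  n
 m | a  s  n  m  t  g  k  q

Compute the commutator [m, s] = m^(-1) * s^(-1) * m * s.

Identity is g; from the table m^(-1) = t and s^(-1) = a.
t * a = n
n * m = s
s * s = q

q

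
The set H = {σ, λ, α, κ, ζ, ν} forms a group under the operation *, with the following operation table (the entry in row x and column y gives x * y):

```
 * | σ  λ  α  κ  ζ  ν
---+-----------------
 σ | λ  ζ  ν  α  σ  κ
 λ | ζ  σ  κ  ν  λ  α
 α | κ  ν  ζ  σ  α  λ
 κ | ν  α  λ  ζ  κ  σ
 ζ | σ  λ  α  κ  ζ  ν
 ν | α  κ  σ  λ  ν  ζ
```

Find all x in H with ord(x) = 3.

Identity is ζ. Compute the order of each non-identity element by repeated multiplication:
  σ: σ → λ → ζ  (order 3)
  λ: λ → σ → ζ  (order 3)
  α: α → ζ  (order 2)
  κ: κ → ζ  (order 2)
  ν: ν → ζ  (order 2)
Elements of order 3: {λ, σ}.

{λ, σ}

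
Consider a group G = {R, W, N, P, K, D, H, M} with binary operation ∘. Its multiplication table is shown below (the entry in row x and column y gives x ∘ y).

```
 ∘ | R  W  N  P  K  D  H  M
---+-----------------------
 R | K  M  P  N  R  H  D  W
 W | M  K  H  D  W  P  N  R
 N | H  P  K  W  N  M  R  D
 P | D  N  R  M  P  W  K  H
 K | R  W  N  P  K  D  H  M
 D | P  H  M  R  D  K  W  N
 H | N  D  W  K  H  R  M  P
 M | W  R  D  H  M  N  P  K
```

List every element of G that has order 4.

Identity is K. Compute the order of each non-identity element by repeated multiplication:
  R: R → K  (order 2)
  W: W → K  (order 2)
  N: N → K  (order 2)
  P: P → M → H → K  (order 4)
  D: D → K  (order 2)
  H: H → M → P → K  (order 4)
  M: M → K  (order 2)
Elements of order 4: {H, P}.

{H, P}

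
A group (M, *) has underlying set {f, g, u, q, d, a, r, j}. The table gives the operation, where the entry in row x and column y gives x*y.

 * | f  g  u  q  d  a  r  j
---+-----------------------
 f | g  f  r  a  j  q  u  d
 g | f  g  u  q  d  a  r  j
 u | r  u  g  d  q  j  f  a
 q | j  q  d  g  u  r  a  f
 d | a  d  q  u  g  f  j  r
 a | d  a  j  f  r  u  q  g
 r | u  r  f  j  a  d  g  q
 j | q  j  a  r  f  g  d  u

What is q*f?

j

Read row q, column f: q*f = j.
(Structurally, M here is isomorphic to the dihedral group D_4.)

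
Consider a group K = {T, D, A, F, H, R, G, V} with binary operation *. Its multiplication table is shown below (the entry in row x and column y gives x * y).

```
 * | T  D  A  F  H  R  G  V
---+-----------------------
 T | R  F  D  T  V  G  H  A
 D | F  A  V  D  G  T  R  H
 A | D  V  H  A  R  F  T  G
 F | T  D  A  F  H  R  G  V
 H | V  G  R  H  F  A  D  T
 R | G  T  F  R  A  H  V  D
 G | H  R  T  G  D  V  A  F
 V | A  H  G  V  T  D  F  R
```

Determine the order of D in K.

8

The identity element is F (its row matches the header).
D^1 = D
D^2 = D * D = A
D^3 = A * D = V
D^4 = V * D = H
D^5 = H * D = G
D^6 = G * D = R
D^7 = R * D = T
D^8 = T * D = F
The first power of D equal to the identity is D^8, so ord(D) = 8.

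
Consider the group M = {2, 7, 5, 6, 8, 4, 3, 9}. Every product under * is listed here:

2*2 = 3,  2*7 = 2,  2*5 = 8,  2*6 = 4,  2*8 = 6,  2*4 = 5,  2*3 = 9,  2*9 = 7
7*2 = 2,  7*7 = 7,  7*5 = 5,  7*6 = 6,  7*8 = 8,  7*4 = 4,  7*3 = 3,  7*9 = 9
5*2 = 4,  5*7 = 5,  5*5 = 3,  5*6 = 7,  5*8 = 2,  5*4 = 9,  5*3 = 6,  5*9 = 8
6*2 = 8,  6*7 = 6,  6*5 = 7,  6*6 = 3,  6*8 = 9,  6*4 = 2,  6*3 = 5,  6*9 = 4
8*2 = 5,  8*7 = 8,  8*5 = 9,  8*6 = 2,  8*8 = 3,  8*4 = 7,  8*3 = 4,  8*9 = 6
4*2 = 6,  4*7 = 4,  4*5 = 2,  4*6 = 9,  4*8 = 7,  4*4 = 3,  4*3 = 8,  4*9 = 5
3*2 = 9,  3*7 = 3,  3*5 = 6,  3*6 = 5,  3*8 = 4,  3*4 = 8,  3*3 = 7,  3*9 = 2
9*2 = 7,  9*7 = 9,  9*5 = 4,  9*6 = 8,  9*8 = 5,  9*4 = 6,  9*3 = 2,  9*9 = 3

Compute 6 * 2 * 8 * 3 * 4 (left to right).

4

6 * 2 = 8
8 * 8 = 3
3 * 3 = 7
7 * 4 = 4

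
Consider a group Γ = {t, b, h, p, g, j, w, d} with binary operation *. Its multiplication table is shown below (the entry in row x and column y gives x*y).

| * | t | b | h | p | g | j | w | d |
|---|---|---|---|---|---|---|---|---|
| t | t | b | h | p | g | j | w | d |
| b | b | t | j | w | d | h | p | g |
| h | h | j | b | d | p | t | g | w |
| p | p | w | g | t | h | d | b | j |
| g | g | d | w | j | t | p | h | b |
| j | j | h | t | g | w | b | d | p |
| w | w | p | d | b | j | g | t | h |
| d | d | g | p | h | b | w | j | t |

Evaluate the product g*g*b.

g*g = t
t*b = b

b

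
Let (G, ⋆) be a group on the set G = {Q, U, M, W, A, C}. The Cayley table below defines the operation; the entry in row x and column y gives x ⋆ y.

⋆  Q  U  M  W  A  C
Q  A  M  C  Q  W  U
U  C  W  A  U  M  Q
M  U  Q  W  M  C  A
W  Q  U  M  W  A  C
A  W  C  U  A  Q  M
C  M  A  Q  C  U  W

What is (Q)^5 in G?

A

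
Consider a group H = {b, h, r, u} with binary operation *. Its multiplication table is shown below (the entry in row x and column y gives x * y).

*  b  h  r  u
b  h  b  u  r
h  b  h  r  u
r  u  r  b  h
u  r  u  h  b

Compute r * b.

u

Read row r, column b: r * b = u.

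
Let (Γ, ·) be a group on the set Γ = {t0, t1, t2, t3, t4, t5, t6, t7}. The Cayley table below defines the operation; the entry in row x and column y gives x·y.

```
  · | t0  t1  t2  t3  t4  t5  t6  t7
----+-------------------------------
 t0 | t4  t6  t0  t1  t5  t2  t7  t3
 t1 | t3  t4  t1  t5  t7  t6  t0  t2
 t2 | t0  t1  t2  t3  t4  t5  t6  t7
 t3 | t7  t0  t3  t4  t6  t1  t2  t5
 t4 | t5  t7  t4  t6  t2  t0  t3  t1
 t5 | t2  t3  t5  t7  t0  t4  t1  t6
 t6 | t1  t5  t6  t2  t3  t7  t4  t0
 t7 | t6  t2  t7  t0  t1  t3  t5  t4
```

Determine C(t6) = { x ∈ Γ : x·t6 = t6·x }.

Compare row t6 with column t6 entry by entry.
t3·t6 = t2 = t6·t3, so t3 commutes with t6.
t0·t6 = t7 but t6·t0 = t1, so t0 does not.
Collecting the elements that commute with t6: C(t6) = {t2, t3, t4, t6}.

{t2, t3, t4, t6}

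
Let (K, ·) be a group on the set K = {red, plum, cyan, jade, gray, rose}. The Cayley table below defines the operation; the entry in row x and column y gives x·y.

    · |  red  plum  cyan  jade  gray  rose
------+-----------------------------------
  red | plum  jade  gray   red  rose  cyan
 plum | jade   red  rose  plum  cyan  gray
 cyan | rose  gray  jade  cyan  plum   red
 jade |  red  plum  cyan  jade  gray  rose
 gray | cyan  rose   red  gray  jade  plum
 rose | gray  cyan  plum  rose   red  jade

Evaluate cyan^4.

jade

cyan^1 = cyan
cyan^2 = cyan·cyan = jade
cyan^3 = jade·cyan = cyan
cyan^4 = cyan·cyan = jade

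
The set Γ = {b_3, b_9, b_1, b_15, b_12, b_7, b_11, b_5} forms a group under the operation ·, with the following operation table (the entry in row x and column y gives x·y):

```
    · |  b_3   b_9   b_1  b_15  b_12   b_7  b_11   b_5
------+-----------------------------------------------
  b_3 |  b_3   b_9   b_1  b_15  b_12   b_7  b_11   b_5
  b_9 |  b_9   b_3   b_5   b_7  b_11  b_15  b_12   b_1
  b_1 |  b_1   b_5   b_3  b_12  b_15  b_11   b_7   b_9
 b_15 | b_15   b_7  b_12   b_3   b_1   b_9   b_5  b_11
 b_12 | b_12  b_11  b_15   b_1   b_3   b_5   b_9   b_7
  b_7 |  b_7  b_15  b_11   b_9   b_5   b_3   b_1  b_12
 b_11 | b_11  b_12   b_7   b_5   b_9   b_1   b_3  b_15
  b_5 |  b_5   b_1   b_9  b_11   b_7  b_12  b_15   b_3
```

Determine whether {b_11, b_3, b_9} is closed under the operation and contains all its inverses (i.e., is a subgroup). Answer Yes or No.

b_11·b_9 = b_12, which is not in {b_11, b_3, b_9}.
The subset is not closed under ·, so it is not a subgroup.

No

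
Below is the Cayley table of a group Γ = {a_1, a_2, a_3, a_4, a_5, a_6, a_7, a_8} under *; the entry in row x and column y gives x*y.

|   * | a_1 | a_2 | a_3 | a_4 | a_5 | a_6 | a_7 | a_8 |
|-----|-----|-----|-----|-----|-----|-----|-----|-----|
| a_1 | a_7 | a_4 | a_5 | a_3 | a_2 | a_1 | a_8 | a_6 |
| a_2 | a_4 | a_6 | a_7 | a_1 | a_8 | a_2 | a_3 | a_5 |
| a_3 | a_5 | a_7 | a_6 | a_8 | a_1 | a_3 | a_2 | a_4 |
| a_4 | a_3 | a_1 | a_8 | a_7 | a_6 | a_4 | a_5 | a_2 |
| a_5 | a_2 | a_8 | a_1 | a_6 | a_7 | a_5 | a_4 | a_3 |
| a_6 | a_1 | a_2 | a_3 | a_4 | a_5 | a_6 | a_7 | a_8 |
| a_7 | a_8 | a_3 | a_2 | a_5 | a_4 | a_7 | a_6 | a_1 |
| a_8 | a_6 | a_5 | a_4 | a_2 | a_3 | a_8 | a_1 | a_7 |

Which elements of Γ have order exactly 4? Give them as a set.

Identity is a_6. Compute the order of each non-identity element by repeated multiplication:
  a_1: a_1 → a_7 → a_8 → a_6  (order 4)
  a_2: a_2 → a_6  (order 2)
  a_3: a_3 → a_6  (order 2)
  a_4: a_4 → a_7 → a_5 → a_6  (order 4)
  a_5: a_5 → a_7 → a_4 → a_6  (order 4)
  a_7: a_7 → a_6  (order 2)
  a_8: a_8 → a_7 → a_1 → a_6  (order 4)
Elements of order 4: {a_1, a_4, a_5, a_8}.
(Structurally, Γ here is isomorphic to Z_2 x Z_4.)

{a_1, a_4, a_5, a_8}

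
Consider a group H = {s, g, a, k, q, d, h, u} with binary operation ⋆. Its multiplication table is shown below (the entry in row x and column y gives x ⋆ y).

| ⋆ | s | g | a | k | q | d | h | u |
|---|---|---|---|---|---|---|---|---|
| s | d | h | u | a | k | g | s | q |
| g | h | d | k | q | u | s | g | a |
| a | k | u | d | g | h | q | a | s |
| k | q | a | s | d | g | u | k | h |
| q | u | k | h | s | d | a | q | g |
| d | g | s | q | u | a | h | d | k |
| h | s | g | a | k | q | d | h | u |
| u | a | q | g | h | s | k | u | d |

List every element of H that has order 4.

Identity is h. Compute the order of each non-identity element by repeated multiplication:
  s: s → d → g → h  (order 4)
  g: g → d → s → h  (order 4)
  a: a → d → q → h  (order 4)
  k: k → d → u → h  (order 4)
  q: q → d → a → h  (order 4)
  d: d → h  (order 2)
  u: u → d → k → h  (order 4)
Elements of order 4: {a, g, k, q, s, u}.

{a, g, k, q, s, u}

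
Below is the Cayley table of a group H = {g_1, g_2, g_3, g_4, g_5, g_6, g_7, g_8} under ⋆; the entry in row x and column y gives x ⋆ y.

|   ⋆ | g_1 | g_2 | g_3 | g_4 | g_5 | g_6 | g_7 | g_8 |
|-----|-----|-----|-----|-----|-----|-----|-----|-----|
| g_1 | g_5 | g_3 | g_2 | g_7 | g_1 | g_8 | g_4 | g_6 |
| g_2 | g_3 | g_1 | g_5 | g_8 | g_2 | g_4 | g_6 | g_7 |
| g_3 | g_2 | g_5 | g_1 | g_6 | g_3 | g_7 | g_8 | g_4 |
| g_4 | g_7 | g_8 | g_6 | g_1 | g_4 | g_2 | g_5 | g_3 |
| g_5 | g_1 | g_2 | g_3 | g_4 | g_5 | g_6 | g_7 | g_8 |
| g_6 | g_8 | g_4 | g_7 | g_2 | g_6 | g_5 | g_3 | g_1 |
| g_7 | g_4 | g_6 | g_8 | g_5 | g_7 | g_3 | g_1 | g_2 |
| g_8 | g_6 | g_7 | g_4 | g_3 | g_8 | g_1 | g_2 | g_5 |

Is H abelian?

Check whether the table is symmetric across its main diagonal.
Every entry (row x, col y) equals the entry (row y, col x), so H is abelian.

Yes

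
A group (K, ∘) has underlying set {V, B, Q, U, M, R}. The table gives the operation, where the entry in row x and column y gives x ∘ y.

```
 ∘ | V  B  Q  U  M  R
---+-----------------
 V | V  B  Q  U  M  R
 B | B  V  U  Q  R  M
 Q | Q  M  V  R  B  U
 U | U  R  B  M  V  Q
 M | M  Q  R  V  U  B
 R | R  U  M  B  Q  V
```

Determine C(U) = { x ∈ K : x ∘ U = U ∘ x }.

Compare row U with column U entry by entry.
M ∘ U = V = U ∘ M, so M commutes with U.
Q ∘ U = R but U ∘ Q = B, so Q does not.
Collecting the elements that commute with U: C(U) = {M, U, V}.

{M, U, V}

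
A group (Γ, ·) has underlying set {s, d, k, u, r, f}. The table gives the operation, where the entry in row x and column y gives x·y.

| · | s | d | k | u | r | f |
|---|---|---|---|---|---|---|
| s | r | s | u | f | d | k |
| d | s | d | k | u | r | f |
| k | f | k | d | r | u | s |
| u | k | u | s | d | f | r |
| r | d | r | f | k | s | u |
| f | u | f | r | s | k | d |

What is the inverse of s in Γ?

First locate the identity: row d matches the header, so d is the identity.
Scan row s for d: s·r = d. Hence s^(-1) = r.

r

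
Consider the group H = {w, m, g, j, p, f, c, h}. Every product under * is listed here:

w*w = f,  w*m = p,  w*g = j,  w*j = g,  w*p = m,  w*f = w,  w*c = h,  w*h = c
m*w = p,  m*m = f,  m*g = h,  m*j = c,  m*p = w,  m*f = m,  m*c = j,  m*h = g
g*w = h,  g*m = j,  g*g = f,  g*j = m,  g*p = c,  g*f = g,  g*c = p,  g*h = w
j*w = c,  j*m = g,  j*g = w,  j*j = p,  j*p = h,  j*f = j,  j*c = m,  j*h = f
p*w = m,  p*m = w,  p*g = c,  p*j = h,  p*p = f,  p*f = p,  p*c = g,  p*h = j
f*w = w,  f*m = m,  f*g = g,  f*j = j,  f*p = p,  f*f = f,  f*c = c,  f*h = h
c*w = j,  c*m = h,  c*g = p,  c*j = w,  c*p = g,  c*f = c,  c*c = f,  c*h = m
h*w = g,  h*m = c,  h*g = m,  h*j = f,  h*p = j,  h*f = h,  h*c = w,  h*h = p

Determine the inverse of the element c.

c

First locate the identity: row f matches the header, so f is the identity.
Scan row c for f: c * c = f. Hence c^(-1) = c.
(Structurally, H here is isomorphic to the dihedral group D_4.)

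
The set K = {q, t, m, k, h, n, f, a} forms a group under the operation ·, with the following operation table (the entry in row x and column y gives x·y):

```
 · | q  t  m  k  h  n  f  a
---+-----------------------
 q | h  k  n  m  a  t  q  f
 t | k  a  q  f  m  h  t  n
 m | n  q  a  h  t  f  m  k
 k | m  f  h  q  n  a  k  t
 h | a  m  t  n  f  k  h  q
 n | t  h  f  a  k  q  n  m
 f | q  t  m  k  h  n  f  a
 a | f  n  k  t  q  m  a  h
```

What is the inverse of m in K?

First locate the identity: row f matches the header, so f is the identity.
Scan row m for f: m·n = f. Hence m^(-1) = n.

n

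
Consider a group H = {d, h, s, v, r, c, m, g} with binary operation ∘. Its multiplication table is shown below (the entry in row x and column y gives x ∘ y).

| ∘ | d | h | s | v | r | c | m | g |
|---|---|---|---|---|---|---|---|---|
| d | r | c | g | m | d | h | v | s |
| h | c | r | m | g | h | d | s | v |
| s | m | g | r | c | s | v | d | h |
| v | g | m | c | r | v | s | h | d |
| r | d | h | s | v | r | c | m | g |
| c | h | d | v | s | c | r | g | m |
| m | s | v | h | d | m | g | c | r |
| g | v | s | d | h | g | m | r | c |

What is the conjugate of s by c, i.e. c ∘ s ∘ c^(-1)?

s

The identity is r. In row c, the entry r sits in column c, so c^(-1) = c.
c ∘ s = v
v ∘ c = s
(Structurally, H here is isomorphic to the dihedral group D_4.)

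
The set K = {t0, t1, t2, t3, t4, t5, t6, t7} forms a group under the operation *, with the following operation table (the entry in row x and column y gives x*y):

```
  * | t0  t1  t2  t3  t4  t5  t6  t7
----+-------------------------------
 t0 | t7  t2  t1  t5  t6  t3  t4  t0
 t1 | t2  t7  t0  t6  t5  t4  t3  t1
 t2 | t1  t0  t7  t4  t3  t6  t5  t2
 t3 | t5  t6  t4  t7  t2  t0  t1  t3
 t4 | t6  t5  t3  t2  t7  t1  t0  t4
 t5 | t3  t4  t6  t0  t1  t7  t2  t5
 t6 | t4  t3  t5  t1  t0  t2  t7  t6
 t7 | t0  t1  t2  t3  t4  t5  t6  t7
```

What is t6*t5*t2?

t7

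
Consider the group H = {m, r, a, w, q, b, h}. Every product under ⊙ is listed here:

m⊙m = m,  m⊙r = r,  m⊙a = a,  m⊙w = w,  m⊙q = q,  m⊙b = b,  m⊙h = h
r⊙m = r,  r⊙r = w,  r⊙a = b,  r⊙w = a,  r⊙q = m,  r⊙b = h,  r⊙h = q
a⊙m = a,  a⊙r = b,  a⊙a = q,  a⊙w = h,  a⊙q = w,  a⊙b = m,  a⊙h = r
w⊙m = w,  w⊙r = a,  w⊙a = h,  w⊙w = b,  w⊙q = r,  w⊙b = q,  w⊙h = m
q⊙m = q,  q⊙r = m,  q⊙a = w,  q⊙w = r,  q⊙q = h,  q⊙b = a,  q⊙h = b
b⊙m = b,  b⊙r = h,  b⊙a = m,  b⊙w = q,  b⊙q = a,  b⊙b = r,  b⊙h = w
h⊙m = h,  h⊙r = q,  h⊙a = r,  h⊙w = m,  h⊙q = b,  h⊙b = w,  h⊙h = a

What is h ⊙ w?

Read row h, column w: h ⊙ w = m.
(Structurally, H here is isomorphic to the cyclic group Z_7.)

m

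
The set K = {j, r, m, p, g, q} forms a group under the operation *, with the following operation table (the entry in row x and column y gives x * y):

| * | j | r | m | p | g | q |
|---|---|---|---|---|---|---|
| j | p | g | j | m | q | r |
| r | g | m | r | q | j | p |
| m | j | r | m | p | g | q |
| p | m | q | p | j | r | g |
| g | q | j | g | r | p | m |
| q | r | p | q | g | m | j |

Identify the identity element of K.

The identity e satisfies e * x = x for all x, so its row in the table reproduces the column headers.
Row m reads: j, r, m, p, g, q — exactly the header order. So m is the identity.
(Structurally, K here is isomorphic to the cyclic group Z_6.)

m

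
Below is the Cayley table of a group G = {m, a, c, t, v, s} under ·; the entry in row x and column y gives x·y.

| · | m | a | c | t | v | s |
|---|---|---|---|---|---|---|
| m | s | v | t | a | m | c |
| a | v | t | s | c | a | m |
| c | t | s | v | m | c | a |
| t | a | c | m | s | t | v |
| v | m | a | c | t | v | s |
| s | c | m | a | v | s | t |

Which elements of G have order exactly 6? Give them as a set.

Identity is v. Compute the order of each non-identity element by repeated multiplication:
  m: m → s → c → t → a → v  (order 6)
  a: a → t → c → s → m → v  (order 6)
  c: c → v  (order 2)
  t: t → s → v  (order 3)
  s: s → t → v  (order 3)
Elements of order 6: {a, m}.

{a, m}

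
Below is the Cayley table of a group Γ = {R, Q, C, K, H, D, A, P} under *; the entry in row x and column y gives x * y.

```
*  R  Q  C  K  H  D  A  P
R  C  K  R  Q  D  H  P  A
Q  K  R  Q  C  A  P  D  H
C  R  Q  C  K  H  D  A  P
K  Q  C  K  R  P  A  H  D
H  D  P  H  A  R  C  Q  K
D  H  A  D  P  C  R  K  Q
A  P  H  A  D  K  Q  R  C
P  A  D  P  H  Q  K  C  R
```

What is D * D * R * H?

H

D * D = R
R * R = C
C * H = H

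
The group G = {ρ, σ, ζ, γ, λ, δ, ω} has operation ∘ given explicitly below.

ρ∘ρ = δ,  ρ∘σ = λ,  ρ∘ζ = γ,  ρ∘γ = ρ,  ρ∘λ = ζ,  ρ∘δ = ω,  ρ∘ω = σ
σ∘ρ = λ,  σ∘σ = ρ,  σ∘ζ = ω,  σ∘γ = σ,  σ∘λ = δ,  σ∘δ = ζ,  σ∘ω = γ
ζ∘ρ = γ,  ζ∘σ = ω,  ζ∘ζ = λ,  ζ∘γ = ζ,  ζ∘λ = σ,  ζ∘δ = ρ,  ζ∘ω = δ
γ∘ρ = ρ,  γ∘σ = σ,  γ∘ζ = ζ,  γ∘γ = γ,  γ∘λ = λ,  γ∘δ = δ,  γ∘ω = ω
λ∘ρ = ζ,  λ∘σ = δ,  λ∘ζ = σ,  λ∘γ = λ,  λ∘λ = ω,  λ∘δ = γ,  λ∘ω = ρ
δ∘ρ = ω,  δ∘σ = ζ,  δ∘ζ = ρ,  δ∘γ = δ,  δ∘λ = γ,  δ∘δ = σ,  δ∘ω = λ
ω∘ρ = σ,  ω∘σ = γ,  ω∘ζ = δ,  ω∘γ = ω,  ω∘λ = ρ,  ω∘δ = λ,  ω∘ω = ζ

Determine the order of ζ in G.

7

The identity element is γ (its row matches the header).
ζ^1 = ζ
ζ^2 = ζ ∘ ζ = λ
ζ^3 = λ ∘ ζ = σ
ζ^4 = σ ∘ ζ = ω
ζ^5 = ω ∘ ζ = δ
ζ^6 = δ ∘ ζ = ρ
ζ^7 = ρ ∘ ζ = γ
The first power of ζ equal to the identity is ζ^7, so ord(ζ) = 7.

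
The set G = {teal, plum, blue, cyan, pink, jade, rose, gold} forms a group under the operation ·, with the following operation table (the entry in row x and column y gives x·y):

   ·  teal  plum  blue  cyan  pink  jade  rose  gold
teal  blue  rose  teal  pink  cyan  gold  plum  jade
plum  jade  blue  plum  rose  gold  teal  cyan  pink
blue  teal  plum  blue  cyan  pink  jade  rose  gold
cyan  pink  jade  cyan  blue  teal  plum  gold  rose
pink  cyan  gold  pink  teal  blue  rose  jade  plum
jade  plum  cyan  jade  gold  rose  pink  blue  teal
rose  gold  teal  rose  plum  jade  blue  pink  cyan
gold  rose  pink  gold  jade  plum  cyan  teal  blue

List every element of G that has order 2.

{cyan, gold, pink, plum, teal}

Identity is blue. Compute the order of each non-identity element by repeated multiplication:
  teal: teal → blue  (order 2)
  plum: plum → blue  (order 2)
  cyan: cyan → blue  (order 2)
  pink: pink → blue  (order 2)
  jade: jade → pink → rose → blue  (order 4)
  rose: rose → pink → jade → blue  (order 4)
  gold: gold → blue  (order 2)
Elements of order 2: {cyan, gold, pink, plum, teal}.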